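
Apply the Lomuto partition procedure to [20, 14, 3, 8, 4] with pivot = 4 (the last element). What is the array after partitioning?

Lomuto partition with pivot = 4:

Initial array: [20, 14, 3, 8, 4]

arr[0]=20 > 4: no swap
arr[1]=14 > 4: no swap
arr[2]=3 <= 4: swap with position 0, array becomes [3, 14, 20, 8, 4]
arr[3]=8 > 4: no swap

Place pivot at position 1: [3, 4, 20, 8, 14]
Pivot position: 1

After partitioning with pivot 4, the array becomes [3, 4, 20, 8, 14]. The pivot is placed at index 1. All elements to the left of the pivot are <= 4, and all elements to the right are > 4.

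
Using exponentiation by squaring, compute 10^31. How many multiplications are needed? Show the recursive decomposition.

Computing 10^31 by squaring (build up from 10^1; each line after the first costs one multiplication):

10^1 = 10
10^2 = (10^1)^2 = 10^2 = 100
10^3 = 10 * 10^2 = 10 * 100 = 1000
10^6 = (10^3)^2 = 1000^2 = 1000000
10^7 = 10 * 10^6 = 10 * 1000000 = 10000000
10^14 = (10^7)^2 = 10000000^2 = 100000000000000
10^15 = 10 * 10^14 = 10 * 100000000000000 = 1000000000000000
10^30 = (10^15)^2 = 1000000000000000^2 = 1000000000000000000000000000000
10^31 = 10 * 10^30 = 10 * 1000000000000000000000000000000 = 10000000000000000000000000000000

Result: 10000000000000000000000000000000
Multiplications needed: 8 (8 lines after 10^1)

10^31 = 10000000000000000000000000000000. Using exponentiation by squaring, this requires 8 multiplications. The key idea: if the exponent is even, square the half-power; if odd, multiply by the base once.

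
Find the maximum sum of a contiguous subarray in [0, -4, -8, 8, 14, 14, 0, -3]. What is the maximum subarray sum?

Using Kadane's algorithm on [0, -4, -8, 8, 14, 14, 0, -3]:

Scanning through the array:
Position 1 (value -4): max_ending_here = -4, max_so_far = 0
Position 2 (value -8): max_ending_here = -8, max_so_far = 0
Position 3 (value 8): max_ending_here = 8, max_so_far = 8
Position 4 (value 14): max_ending_here = 22, max_so_far = 22
Position 5 (value 14): max_ending_here = 36, max_so_far = 36
Position 6 (value 0): max_ending_here = 36, max_so_far = 36
Position 7 (value -3): max_ending_here = 33, max_so_far = 36

Maximum subarray: [8, 14, 14]
Maximum sum: 36

The maximum subarray is [8, 14, 14] with sum 36. This subarray runs from index 3 to index 5.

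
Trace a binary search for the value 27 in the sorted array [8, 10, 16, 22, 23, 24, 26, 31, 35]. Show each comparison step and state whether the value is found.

Binary search for 27 in [8, 10, 16, 22, 23, 24, 26, 31, 35]:

lo=0, hi=8, mid=4, arr[mid]=23 -> 23 < 27, search right half
lo=5, hi=8, mid=6, arr[mid]=26 -> 26 < 27, search right half
lo=7, hi=8, mid=7, arr[mid]=31 -> 31 > 27, search left half
lo=7 > hi=6, target 27 not found

Binary search determines that 27 is not in the array after 3 comparisons. The search space was exhausted without finding the target.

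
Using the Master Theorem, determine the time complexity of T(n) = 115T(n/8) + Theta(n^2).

Master Theorem for T(n) = 115T(n/8) + O(n^2):

a = 115, b = 8, c = 2
log_b(a) = log_8(115) = 2.2818

Case 1: c = 2 < log_8(115) = 2.2818
T(n) = O(n^(log_8 115))

For T(n) = 115T(n/8) + O(n^2): log_8(115) = 2.2818. This is Case 1 of the Master Theorem (c < log_b(a), work dominated by leaves), giving O(n^(log_8 115)).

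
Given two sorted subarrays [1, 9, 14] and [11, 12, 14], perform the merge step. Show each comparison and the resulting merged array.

Merging process:

Compare 1 vs 11: take 1 from left. Merged: [1]
Compare 9 vs 11: take 9 from left. Merged: [1, 9]
Compare 14 vs 11: take 11 from right. Merged: [1, 9, 11]
Compare 14 vs 12: take 12 from right. Merged: [1, 9, 11, 12]
Compare 14 vs 14: take 14 from left. Merged: [1, 9, 11, 12, 14]
Append remaining from right: [14]. Merged: [1, 9, 11, 12, 14, 14]

Final merged array: [1, 9, 11, 12, 14, 14]
Total comparisons: 5

The merged array is [1, 9, 11, 12, 14, 14], requiring 5 comparisons. The merge step runs in O(n) time where n is the total number of elements.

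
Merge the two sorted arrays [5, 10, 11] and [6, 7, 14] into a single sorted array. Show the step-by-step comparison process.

Merging process:

Compare 5 vs 6: take 5 from left. Merged: [5]
Compare 10 vs 6: take 6 from right. Merged: [5, 6]
Compare 10 vs 7: take 7 from right. Merged: [5, 6, 7]
Compare 10 vs 14: take 10 from left. Merged: [5, 6, 7, 10]
Compare 11 vs 14: take 11 from left. Merged: [5, 6, 7, 10, 11]
Append remaining from right: [14]. Merged: [5, 6, 7, 10, 11, 14]

Final merged array: [5, 6, 7, 10, 11, 14]
Total comparisons: 5

The merged array is [5, 6, 7, 10, 11, 14], requiring 5 comparisons. The merge step runs in O(n) time where n is the total number of elements.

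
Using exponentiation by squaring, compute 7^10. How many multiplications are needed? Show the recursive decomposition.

Computing 7^10 by squaring (build up from 7^1; each line after the first costs one multiplication):

7^1 = 7
7^2 = (7^1)^2 = 7^2 = 49
7^4 = (7^2)^2 = 49^2 = 2401
7^5 = 7 * 7^4 = 7 * 2401 = 16807
7^10 = (7^5)^2 = 16807^2 = 282475249

Result: 282475249
Multiplications needed: 4 (4 lines after 7^1)

7^10 = 282475249. Using exponentiation by squaring, this requires 4 multiplications. The key idea: if the exponent is even, square the half-power; if odd, multiply by the base once.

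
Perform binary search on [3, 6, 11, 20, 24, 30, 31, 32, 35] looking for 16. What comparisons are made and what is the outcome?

Binary search for 16 in [3, 6, 11, 20, 24, 30, 31, 32, 35]:

lo=0, hi=8, mid=4, arr[mid]=24 -> 24 > 16, search left half
lo=0, hi=3, mid=1, arr[mid]=6 -> 6 < 16, search right half
lo=2, hi=3, mid=2, arr[mid]=11 -> 11 < 16, search right half
lo=3, hi=3, mid=3, arr[mid]=20 -> 20 > 16, search left half
lo=3 > hi=2, target 16 not found

Binary search determines that 16 is not in the array after 4 comparisons. The search space was exhausted without finding the target.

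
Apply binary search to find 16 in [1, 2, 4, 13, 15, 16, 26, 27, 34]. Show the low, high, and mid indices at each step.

Binary search for 16 in [1, 2, 4, 13, 15, 16, 26, 27, 34]:

lo=0, hi=8, mid=4, arr[mid]=15 -> 15 < 16, search right half
lo=5, hi=8, mid=6, arr[mid]=26 -> 26 > 16, search left half
lo=5, hi=5, mid=5, arr[mid]=16 -> Found target at index 5!

Binary search finds 16 at index 5 after 3 comparisons. The search repeatedly halves the search space by comparing with the middle element.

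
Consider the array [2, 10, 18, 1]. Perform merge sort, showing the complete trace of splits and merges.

Merge sort trace:

Split: [2, 10, 18, 1] -> [2, 10] and [18, 1]
  Split: [2, 10] -> [2] and [10]
  Merge: [2] + [10] -> [2, 10]
  Split: [18, 1] -> [18] and [1]
  Merge: [18] + [1] -> [1, 18]
Merge: [2, 10] + [1, 18] -> [1, 2, 10, 18]

Final sorted array: [1, 2, 10, 18]

The merge sort proceeds by recursively splitting the array and merging sorted halves.
After all merges, the sorted array is [1, 2, 10, 18].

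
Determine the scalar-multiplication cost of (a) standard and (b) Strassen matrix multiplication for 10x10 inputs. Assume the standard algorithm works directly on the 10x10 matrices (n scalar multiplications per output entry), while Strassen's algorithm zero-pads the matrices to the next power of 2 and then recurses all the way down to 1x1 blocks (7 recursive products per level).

Matrix multiplication for 10x10 matrices:

Strassen's algorithm requires power-of-2 dimensions. Pad 10x10 to 16x16 (next power of 2).

Standard algorithm: 10^3 = 1000 multiplications
Strassen's algorithm: 7^(log2(16)) = 7^4 = 2401 multiplications
Difference: 1000 - 2401 = -1401 (Strassen uses MORE here due to padding overhead — for small or just-over-power-of-2 n, padding can outweigh the per-level savings)

Standard: 1000 multiplications (10^3). Strassen: 2401 multiplications (7^4, after padding to 16x16). Strassen reduces 8 recursive multiplications to 7 at each level.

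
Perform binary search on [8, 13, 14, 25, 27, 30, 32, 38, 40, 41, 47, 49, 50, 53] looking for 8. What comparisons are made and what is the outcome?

Binary search for 8 in [8, 13, 14, 25, 27, 30, 32, 38, 40, 41, 47, 49, 50, 53]:

lo=0, hi=13, mid=6, arr[mid]=32 -> 32 > 8, search left half
lo=0, hi=5, mid=2, arr[mid]=14 -> 14 > 8, search left half
lo=0, hi=1, mid=0, arr[mid]=8 -> Found target at index 0!

Binary search finds 8 at index 0 after 3 comparisons. The search repeatedly halves the search space by comparing with the middle element.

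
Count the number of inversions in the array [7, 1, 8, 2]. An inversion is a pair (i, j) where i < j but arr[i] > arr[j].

Finding inversions in [7, 1, 8, 2]:

(0, 1): arr[0]=7 > arr[1]=1
(0, 3): arr[0]=7 > arr[3]=2
(2, 3): arr[2]=8 > arr[3]=2

Total inversions: 3

The array has 3 inversion(s): (0,1), (0,3), (2,3). Each pair (i,j) satisfies i < j and arr[i] > arr[j].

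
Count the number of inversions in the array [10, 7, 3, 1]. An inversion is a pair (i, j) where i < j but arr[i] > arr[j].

Finding inversions in [10, 7, 3, 1]:

(0, 1): arr[0]=10 > arr[1]=7
(0, 2): arr[0]=10 > arr[2]=3
(0, 3): arr[0]=10 > arr[3]=1
(1, 2): arr[1]=7 > arr[2]=3
(1, 3): arr[1]=7 > arr[3]=1
(2, 3): arr[2]=3 > arr[3]=1

Total inversions: 6

The array has 6 inversion(s): (0,1), (0,2), (0,3), (1,2), (1,3), (2,3). Each pair (i,j) satisfies i < j and arr[i] > arr[j].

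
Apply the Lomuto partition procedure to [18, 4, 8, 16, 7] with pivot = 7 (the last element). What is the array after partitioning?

Lomuto partition with pivot = 7:

Initial array: [18, 4, 8, 16, 7]

arr[0]=18 > 7: no swap
arr[1]=4 <= 7: swap with position 0, array becomes [4, 18, 8, 16, 7]
arr[2]=8 > 7: no swap
arr[3]=16 > 7: no swap

Place pivot at position 1: [4, 7, 8, 16, 18]
Pivot position: 1

After partitioning with pivot 7, the array becomes [4, 7, 8, 16, 18]. The pivot is placed at index 1. All elements to the left of the pivot are <= 7, and all elements to the right are > 7.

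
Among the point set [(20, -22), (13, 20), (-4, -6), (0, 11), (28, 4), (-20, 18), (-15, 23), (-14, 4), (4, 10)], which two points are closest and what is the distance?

Computing all pairwise distances among 9 points:

d((20, -22), (13, 20)) = 42.5793
d((20, -22), (-4, -6)) = 28.8444
d((20, -22), (0, 11)) = 38.5876
d((20, -22), (28, 4)) = 27.2029
d((20, -22), (-20, 18)) = 56.5685
d((20, -22), (-15, 23)) = 57.0088
d((20, -22), (-14, 4)) = 42.8019
d((20, -22), (4, 10)) = 35.7771
d((13, 20), (-4, -6)) = 31.0644
d((13, 20), (0, 11)) = 15.8114
d((13, 20), (28, 4)) = 21.9317
d((13, 20), (-20, 18)) = 33.0606
d((13, 20), (-15, 23)) = 28.1603
d((13, 20), (-14, 4)) = 31.3847
d((13, 20), (4, 10)) = 13.4536
d((-4, -6), (0, 11)) = 17.4642
d((-4, -6), (28, 4)) = 33.5261
d((-4, -6), (-20, 18)) = 28.8444
d((-4, -6), (-15, 23)) = 31.0161
d((-4, -6), (-14, 4)) = 14.1421
d((-4, -6), (4, 10)) = 17.8885
d((0, 11), (28, 4)) = 28.8617
d((0, 11), (-20, 18)) = 21.1896
d((0, 11), (-15, 23)) = 19.2094
d((0, 11), (-14, 4)) = 15.6525
d((0, 11), (4, 10)) = 4.1231 <-- minimum
d((28, 4), (-20, 18)) = 50.0
d((28, 4), (-15, 23)) = 47.0106
d((28, 4), (-14, 4)) = 42.0
d((28, 4), (4, 10)) = 24.7386
d((-20, 18), (-15, 23)) = 7.0711
d((-20, 18), (-14, 4)) = 15.2315
d((-20, 18), (4, 10)) = 25.2982
d((-15, 23), (-14, 4)) = 19.0263
d((-15, 23), (4, 10)) = 23.0217
d((-14, 4), (4, 10)) = 18.9737

Closest pair: (0, 11) and (4, 10) with distance 4.1231

The closest pair is (0, 11) and (4, 10) with Euclidean distance 4.1231. For 9 points, brute-force pairwise comparison is shown above. For large n, the divide-and-conquer algorithm (sort by x, recurse on halves, check the dividing strip) achieves O(n log n).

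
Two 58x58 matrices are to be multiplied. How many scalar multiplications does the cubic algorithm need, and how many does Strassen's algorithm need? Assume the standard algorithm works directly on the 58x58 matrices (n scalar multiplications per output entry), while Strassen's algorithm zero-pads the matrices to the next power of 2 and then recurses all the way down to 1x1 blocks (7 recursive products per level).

Matrix multiplication for 58x58 matrices:

Strassen's algorithm requires power-of-2 dimensions. Pad 58x58 to 64x64 (next power of 2).

Standard algorithm: 58^3 = 195112 multiplications
Strassen's algorithm: 7^(log2(64)) = 7^6 = 117649 multiplications
Savings: 195112 - 117649 = 77463 multiplications

Standard: 195112 multiplications (58^3). Strassen: 117649 multiplications (7^6, after padding to 64x64). Strassen reduces 8 recursive multiplications to 7 at each level.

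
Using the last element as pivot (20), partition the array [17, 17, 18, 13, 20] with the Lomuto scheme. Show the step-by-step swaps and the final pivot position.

Lomuto partition with pivot = 20:

Initial array: [17, 17, 18, 13, 20]

arr[0]=17 <= 20: swap with position 0, array becomes [17, 17, 18, 13, 20]
arr[1]=17 <= 20: swap with position 1, array becomes [17, 17, 18, 13, 20]
arr[2]=18 <= 20: swap with position 2, array becomes [17, 17, 18, 13, 20]
arr[3]=13 <= 20: swap with position 3, array becomes [17, 17, 18, 13, 20]

Place pivot at position 4: [17, 17, 18, 13, 20]
Pivot position: 4

After partitioning with pivot 20, the array becomes [17, 17, 18, 13, 20]. The pivot is placed at index 4. All elements to the left of the pivot are <= 20, and all elements to the right are > 20.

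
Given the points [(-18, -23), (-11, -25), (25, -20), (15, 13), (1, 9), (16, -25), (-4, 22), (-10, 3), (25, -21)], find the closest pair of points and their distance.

Computing all pairwise distances among 9 points:

d((-18, -23), (-11, -25)) = 7.2801
d((-18, -23), (25, -20)) = 43.1045
d((-18, -23), (15, 13)) = 48.8365
d((-18, -23), (1, 9)) = 37.2156
d((-18, -23), (16, -25)) = 34.0588
d((-18, -23), (-4, 22)) = 47.1275
d((-18, -23), (-10, 3)) = 27.2029
d((-18, -23), (25, -21)) = 43.0465
d((-11, -25), (25, -20)) = 36.3456
d((-11, -25), (15, 13)) = 46.0435
d((-11, -25), (1, 9)) = 36.0555
d((-11, -25), (16, -25)) = 27.0
d((-11, -25), (-4, 22)) = 47.5184
d((-11, -25), (-10, 3)) = 28.0179
d((-11, -25), (25, -21)) = 36.2215
d((25, -20), (15, 13)) = 34.4819
d((25, -20), (1, 9)) = 37.6431
d((25, -20), (16, -25)) = 10.2956
d((25, -20), (-4, 22)) = 51.0392
d((25, -20), (-10, 3)) = 41.8808
d((25, -20), (25, -21)) = 1.0 <-- minimum
d((15, 13), (1, 9)) = 14.5602
d((15, 13), (16, -25)) = 38.0132
d((15, 13), (-4, 22)) = 21.0238
d((15, 13), (-10, 3)) = 26.9258
d((15, 13), (25, -21)) = 35.4401
d((1, 9), (16, -25)) = 37.1618
d((1, 9), (-4, 22)) = 13.9284
d((1, 9), (-10, 3)) = 12.53
d((1, 9), (25, -21)) = 38.4187
d((16, -25), (-4, 22)) = 51.0784
d((16, -25), (-10, 3)) = 38.2099
d((16, -25), (25, -21)) = 9.8489
d((-4, 22), (-10, 3)) = 19.9249
d((-4, 22), (25, -21)) = 51.8652
d((-10, 3), (25, -21)) = 42.4382

Closest pair: (25, -20) and (25, -21) with distance 1.0

The closest pair is (25, -20) and (25, -21) with Euclidean distance 1.0. For 9 points, brute-force pairwise comparison is shown above. For large n, the divide-and-conquer algorithm (sort by x, recurse on halves, check the dividing strip) achieves O(n log n).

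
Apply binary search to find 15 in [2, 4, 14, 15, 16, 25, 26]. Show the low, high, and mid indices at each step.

Binary search for 15 in [2, 4, 14, 15, 16, 25, 26]:

lo=0, hi=6, mid=3, arr[mid]=15 -> Found target at index 3!

Binary search finds 15 at index 3 after 1 comparisons. The search repeatedly halves the search space by comparing with the middle element.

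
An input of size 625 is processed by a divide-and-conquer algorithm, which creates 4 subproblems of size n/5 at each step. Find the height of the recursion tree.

For divide and conquer with division factor 5:

Problem sizes at each level:
Level 0: 625
Level 1: 125
Level 2: 25
Level 3: 5
Level 4: 1

The root is level 0 and the size-1 base case is level 4 (the tree spans levels 0 through 4, i.e. 5 levels counting the root), so the depth is the number of divisions: log_5(625) = 4

The recursion tree depth is log_5(625) = 4. At each level, the problem size is divided by 5, so it takes 4 divisions to reduce to a base case of size 1. The algorithm makes 4 recursive calls at each level.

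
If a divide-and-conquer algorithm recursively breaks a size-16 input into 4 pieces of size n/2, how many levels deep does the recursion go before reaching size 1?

For divide and conquer with division factor 2:

Problem sizes at each level:
Level 0: 16
Level 1: 8
Level 2: 4
Level 3: 2
Level 4: 1

The root is level 0 and the size-1 base case is level 4 (the tree spans levels 0 through 4, i.e. 5 levels counting the root), so the depth is the number of divisions: log_2(16) = 4

The recursion tree depth is log_2(16) = 4. At each level, the problem size is divided by 2, so it takes 4 divisions to reduce to a base case of size 1. The algorithm makes 4 recursive calls at each level.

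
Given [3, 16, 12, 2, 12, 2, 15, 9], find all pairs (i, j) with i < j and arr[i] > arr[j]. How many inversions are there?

Finding inversions in [3, 16, 12, 2, 12, 2, 15, 9]:

(0, 3): arr[0]=3 > arr[3]=2
(0, 5): arr[0]=3 > arr[5]=2
(1, 2): arr[1]=16 > arr[2]=12
(1, 3): arr[1]=16 > arr[3]=2
(1, 4): arr[1]=16 > arr[4]=12
(1, 5): arr[1]=16 > arr[5]=2
(1, 6): arr[1]=16 > arr[6]=15
(1, 7): arr[1]=16 > arr[7]=9
(2, 3): arr[2]=12 > arr[3]=2
(2, 5): arr[2]=12 > arr[5]=2
(2, 7): arr[2]=12 > arr[7]=9
(4, 5): arr[4]=12 > arr[5]=2
(4, 7): arr[4]=12 > arr[7]=9
(6, 7): arr[6]=15 > arr[7]=9

Total inversions: 14

The array has 14 inversion(s): (0,3), (0,5), (1,2), (1,3), (1,4), (1,5), (1,6), (1,7), (2,3), (2,5), (2,7), (4,5), (4,7), (6,7). Each pair (i,j) satisfies i < j and arr[i] > arr[j].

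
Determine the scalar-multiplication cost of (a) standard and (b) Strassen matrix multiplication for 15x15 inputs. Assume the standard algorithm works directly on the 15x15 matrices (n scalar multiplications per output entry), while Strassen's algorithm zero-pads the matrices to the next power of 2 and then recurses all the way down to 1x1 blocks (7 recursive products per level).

Matrix multiplication for 15x15 matrices:

Strassen's algorithm requires power-of-2 dimensions. Pad 15x15 to 16x16 (next power of 2).

Standard algorithm: 15^3 = 3375 multiplications
Strassen's algorithm: 7^(log2(16)) = 7^4 = 2401 multiplications
Savings: 3375 - 2401 = 974 multiplications

Standard: 3375 multiplications (15^3). Strassen: 2401 multiplications (7^4, after padding to 16x16). Strassen reduces 8 recursive multiplications to 7 at each level.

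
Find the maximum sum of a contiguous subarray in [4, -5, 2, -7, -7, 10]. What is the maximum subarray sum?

Using Kadane's algorithm on [4, -5, 2, -7, -7, 10]:

Scanning through the array:
Position 1 (value -5): max_ending_here = -1, max_so_far = 4
Position 2 (value 2): max_ending_here = 2, max_so_far = 4
Position 3 (value -7): max_ending_here = -5, max_so_far = 4
Position 4 (value -7): max_ending_here = -7, max_so_far = 4
Position 5 (value 10): max_ending_here = 10, max_so_far = 10

Maximum subarray: [10]
Maximum sum: 10

The maximum subarray is [10] with sum 10. This subarray runs from index 5 to index 5.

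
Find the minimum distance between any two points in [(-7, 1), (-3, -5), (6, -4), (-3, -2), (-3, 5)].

Computing all pairwise distances among 5 points:

d((-7, 1), (-3, -5)) = 7.2111
d((-7, 1), (6, -4)) = 13.9284
d((-7, 1), (-3, -2)) = 5.0
d((-7, 1), (-3, 5)) = 5.6569
d((-3, -5), (6, -4)) = 9.0554
d((-3, -5), (-3, -2)) = 3.0 <-- minimum
d((-3, -5), (-3, 5)) = 10.0
d((6, -4), (-3, -2)) = 9.2195
d((6, -4), (-3, 5)) = 12.7279
d((-3, -2), (-3, 5)) = 7.0

Closest pair: (-3, -5) and (-3, -2) with distance 3.0

The closest pair is (-3, -5) and (-3, -2) with Euclidean distance 3.0. For 5 points, brute-force pairwise comparison is shown above. For large n, the divide-and-conquer algorithm (sort by x, recurse on halves, check the dividing strip) achieves O(n log n).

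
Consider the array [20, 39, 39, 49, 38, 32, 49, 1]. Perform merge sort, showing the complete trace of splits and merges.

Merge sort trace:

Split: [20, 39, 39, 49, 38, 32, 49, 1] -> [20, 39, 39, 49] and [38, 32, 49, 1]
  Split: [20, 39, 39, 49] -> [20, 39] and [39, 49]
    Split: [20, 39] -> [20] and [39]
    Merge: [20] + [39] -> [20, 39]
    Split: [39, 49] -> [39] and [49]
    Merge: [39] + [49] -> [39, 49]
  Merge: [20, 39] + [39, 49] -> [20, 39, 39, 49]
  Split: [38, 32, 49, 1] -> [38, 32] and [49, 1]
    Split: [38, 32] -> [38] and [32]
    Merge: [38] + [32] -> [32, 38]
    Split: [49, 1] -> [49] and [1]
    Merge: [49] + [1] -> [1, 49]
  Merge: [32, 38] + [1, 49] -> [1, 32, 38, 49]
Merge: [20, 39, 39, 49] + [1, 32, 38, 49] -> [1, 20, 32, 38, 39, 39, 49, 49]

Final sorted array: [1, 20, 32, 38, 39, 39, 49, 49]

The merge sort proceeds by recursively splitting the array and merging sorted halves.
After all merges, the sorted array is [1, 20, 32, 38, 39, 39, 49, 49].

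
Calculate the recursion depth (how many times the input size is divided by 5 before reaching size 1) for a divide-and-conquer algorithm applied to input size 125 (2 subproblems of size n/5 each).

For divide and conquer with division factor 5:

Problem sizes at each level:
Level 0: 125
Level 1: 25
Level 2: 5
Level 3: 1

The root is level 0 and the size-1 base case is level 3 (the tree spans levels 0 through 3, i.e. 4 levels counting the root), so the depth is the number of divisions: log_5(125) = 3

The recursion tree depth is log_5(125) = 3. At each level, the problem size is divided by 5, so it takes 3 divisions to reduce to a base case of size 1. The algorithm makes 2 recursive calls at each level.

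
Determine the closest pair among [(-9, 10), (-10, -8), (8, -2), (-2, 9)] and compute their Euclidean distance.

Computing all pairwise distances among 4 points:

d((-9, 10), (-10, -8)) = 18.0278
d((-9, 10), (8, -2)) = 20.8087
d((-9, 10), (-2, 9)) = 7.0711 <-- minimum
d((-10, -8), (8, -2)) = 18.9737
d((-10, -8), (-2, 9)) = 18.7883
d((8, -2), (-2, 9)) = 14.8661

Closest pair: (-9, 10) and (-2, 9) with distance 7.0711

The closest pair is (-9, 10) and (-2, 9) with Euclidean distance 7.0711. For 4 points, brute-force pairwise comparison is shown above. For large n, the divide-and-conquer algorithm (sort by x, recurse on halves, check the dividing strip) achieves O(n log n).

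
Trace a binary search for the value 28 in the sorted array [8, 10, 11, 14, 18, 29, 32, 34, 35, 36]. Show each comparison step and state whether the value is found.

Binary search for 28 in [8, 10, 11, 14, 18, 29, 32, 34, 35, 36]:

lo=0, hi=9, mid=4, arr[mid]=18 -> 18 < 28, search right half
lo=5, hi=9, mid=7, arr[mid]=34 -> 34 > 28, search left half
lo=5, hi=6, mid=5, arr[mid]=29 -> 29 > 28, search left half
lo=5 > hi=4, target 28 not found

Binary search determines that 28 is not in the array after 3 comparisons. The search space was exhausted without finding the target.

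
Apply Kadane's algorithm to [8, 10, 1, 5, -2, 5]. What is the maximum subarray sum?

Using Kadane's algorithm on [8, 10, 1, 5, -2, 5]:

Scanning through the array:
Position 1 (value 10): max_ending_here = 18, max_so_far = 18
Position 2 (value 1): max_ending_here = 19, max_so_far = 19
Position 3 (value 5): max_ending_here = 24, max_so_far = 24
Position 4 (value -2): max_ending_here = 22, max_so_far = 24
Position 5 (value 5): max_ending_here = 27, max_so_far = 27

Maximum subarray: [8, 10, 1, 5, -2, 5]
Maximum sum: 27

The maximum subarray is [8, 10, 1, 5, -2, 5] with sum 27. This subarray runs from index 0 to index 5.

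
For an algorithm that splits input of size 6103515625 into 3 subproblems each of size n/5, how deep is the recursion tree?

For divide and conquer with division factor 5:

Problem sizes at each level:
Level 0: 6103515625
Level 1: 1220703125
Level 2: 244140625
Level 3: 48828125
Level 4: 9765625
Level 5: 1953125
Level 6: 390625
Level 7: 78125
Level 8: 15625
Level 9: 3125
Level 10: 625
Level 11: 125
Level 12: 25
Level 13: 5
Level 14: 1

The root is level 0 and the size-1 base case is level 14 (the tree spans levels 0 through 14, i.e. 15 levels counting the root), so the depth is the number of divisions: log_5(6103515625) = 14

The recursion tree depth is log_5(6103515625) = 14. At each level, the problem size is divided by 5, so it takes 14 divisions to reduce to a base case of size 1. The algorithm makes 3 recursive calls at each level.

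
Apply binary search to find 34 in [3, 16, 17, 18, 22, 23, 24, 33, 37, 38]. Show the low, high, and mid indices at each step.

Binary search for 34 in [3, 16, 17, 18, 22, 23, 24, 33, 37, 38]:

lo=0, hi=9, mid=4, arr[mid]=22 -> 22 < 34, search right half
lo=5, hi=9, mid=7, arr[mid]=33 -> 33 < 34, search right half
lo=8, hi=9, mid=8, arr[mid]=37 -> 37 > 34, search left half
lo=8 > hi=7, target 34 not found

Binary search determines that 34 is not in the array after 3 comparisons. The search space was exhausted without finding the target.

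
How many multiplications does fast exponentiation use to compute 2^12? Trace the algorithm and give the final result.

Computing 2^12 by squaring (build up from 2^1; each line after the first costs one multiplication):

2^1 = 2
2^2 = (2^1)^2 = 2^2 = 4
2^3 = 2 * 2^2 = 2 * 4 = 8
2^6 = (2^3)^2 = 8^2 = 64
2^12 = (2^6)^2 = 64^2 = 4096

Result: 4096
Multiplications needed: 4 (4 lines after 2^1)

2^12 = 4096. Using exponentiation by squaring, this requires 4 multiplications. The key idea: if the exponent is even, square the half-power; if odd, multiply by the base once.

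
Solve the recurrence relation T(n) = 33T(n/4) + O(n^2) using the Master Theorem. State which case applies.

Master Theorem for T(n) = 33T(n/4) + O(n^2):

a = 33, b = 4, c = 2
log_b(a) = log_4(33) = 2.5222

Case 1: c = 2 < log_4(33) = 2.5222
T(n) = O(n^(log_4 33))

For T(n) = 33T(n/4) + O(n^2): log_4(33) = 2.5222. This is Case 1 of the Master Theorem (c < log_b(a), work dominated by leaves), giving O(n^(log_4 33)).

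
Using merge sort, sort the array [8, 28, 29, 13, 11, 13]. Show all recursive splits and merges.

Merge sort trace:

Split: [8, 28, 29, 13, 11, 13] -> [8, 28, 29] and [13, 11, 13]
  Split: [8, 28, 29] -> [8] and [28, 29]
    Split: [28, 29] -> [28] and [29]
    Merge: [28] + [29] -> [28, 29]
  Merge: [8] + [28, 29] -> [8, 28, 29]
  Split: [13, 11, 13] -> [13] and [11, 13]
    Split: [11, 13] -> [11] and [13]
    Merge: [11] + [13] -> [11, 13]
  Merge: [13] + [11, 13] -> [11, 13, 13]
Merge: [8, 28, 29] + [11, 13, 13] -> [8, 11, 13, 13, 28, 29]

Final sorted array: [8, 11, 13, 13, 28, 29]

The merge sort proceeds by recursively splitting the array and merging sorted halves.
After all merges, the sorted array is [8, 11, 13, 13, 28, 29].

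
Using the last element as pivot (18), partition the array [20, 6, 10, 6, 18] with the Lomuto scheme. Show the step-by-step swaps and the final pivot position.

Lomuto partition with pivot = 18:

Initial array: [20, 6, 10, 6, 18]

arr[0]=20 > 18: no swap
arr[1]=6 <= 18: swap with position 0, array becomes [6, 20, 10, 6, 18]
arr[2]=10 <= 18: swap with position 1, array becomes [6, 10, 20, 6, 18]
arr[3]=6 <= 18: swap with position 2, array becomes [6, 10, 6, 20, 18]

Place pivot at position 3: [6, 10, 6, 18, 20]
Pivot position: 3

After partitioning with pivot 18, the array becomes [6, 10, 6, 18, 20]. The pivot is placed at index 3. All elements to the left of the pivot are <= 18, and all elements to the right are > 18.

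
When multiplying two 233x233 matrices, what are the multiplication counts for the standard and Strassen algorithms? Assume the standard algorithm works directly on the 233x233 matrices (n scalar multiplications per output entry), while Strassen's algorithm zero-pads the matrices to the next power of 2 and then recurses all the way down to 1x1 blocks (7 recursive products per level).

Matrix multiplication for 233x233 matrices:

Strassen's algorithm requires power-of-2 dimensions. Pad 233x233 to 256x256 (next power of 2).

Standard algorithm: 233^3 = 12649337 multiplications
Strassen's algorithm: 7^(log2(256)) = 7^8 = 5764801 multiplications
Savings: 12649337 - 5764801 = 6884536 multiplications

Standard: 12649337 multiplications (233^3). Strassen: 5764801 multiplications (7^8, after padding to 256x256). Strassen reduces 8 recursive multiplications to 7 at each level.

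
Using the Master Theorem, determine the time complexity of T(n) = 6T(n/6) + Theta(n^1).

Master Theorem for T(n) = 6T(n/6) + O(n^1):

a = 6, b = 6, c = 1
log_b(a) = log_6(6) = 1.0000

Case 2: c = 1 = log_6(6) = 1.0000
T(n) = O(n^1 log n) = O(n log n)

For T(n) = 6T(n/6) + O(n^1): log_6(6) = 1.0000. This is Case 2 of the Master Theorem (c = log_b(a), equal work at all levels), giving O(n log n).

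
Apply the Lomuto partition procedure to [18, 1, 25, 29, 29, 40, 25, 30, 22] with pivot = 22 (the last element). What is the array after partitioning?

Lomuto partition with pivot = 22:

Initial array: [18, 1, 25, 29, 29, 40, 25, 30, 22]

arr[0]=18 <= 22: swap with position 0, array becomes [18, 1, 25, 29, 29, 40, 25, 30, 22]
arr[1]=1 <= 22: swap with position 1, array becomes [18, 1, 25, 29, 29, 40, 25, 30, 22]
arr[2]=25 > 22: no swap
arr[3]=29 > 22: no swap
arr[4]=29 > 22: no swap
arr[5]=40 > 22: no swap
arr[6]=25 > 22: no swap
arr[7]=30 > 22: no swap

Place pivot at position 2: [18, 1, 22, 29, 29, 40, 25, 30, 25]
Pivot position: 2

After partitioning with pivot 22, the array becomes [18, 1, 22, 29, 29, 40, 25, 30, 25]. The pivot is placed at index 2. All elements to the left of the pivot are <= 22, and all elements to the right are > 22.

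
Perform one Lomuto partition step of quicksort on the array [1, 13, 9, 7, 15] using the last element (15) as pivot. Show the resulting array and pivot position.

Lomuto partition with pivot = 15:

Initial array: [1, 13, 9, 7, 15]

arr[0]=1 <= 15: swap with position 0, array becomes [1, 13, 9, 7, 15]
arr[1]=13 <= 15: swap with position 1, array becomes [1, 13, 9, 7, 15]
arr[2]=9 <= 15: swap with position 2, array becomes [1, 13, 9, 7, 15]
arr[3]=7 <= 15: swap with position 3, array becomes [1, 13, 9, 7, 15]

Place pivot at position 4: [1, 13, 9, 7, 15]
Pivot position: 4

After partitioning with pivot 15, the array becomes [1, 13, 9, 7, 15]. The pivot is placed at index 4. All elements to the left of the pivot are <= 15, and all elements to the right are > 15.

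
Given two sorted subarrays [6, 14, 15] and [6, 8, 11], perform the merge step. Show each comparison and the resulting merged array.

Merging process:

Compare 6 vs 6: take 6 from left. Merged: [6]
Compare 14 vs 6: take 6 from right. Merged: [6, 6]
Compare 14 vs 8: take 8 from right. Merged: [6, 6, 8]
Compare 14 vs 11: take 11 from right. Merged: [6, 6, 8, 11]
Append remaining from left: [14, 15]. Merged: [6, 6, 8, 11, 14, 15]

Final merged array: [6, 6, 8, 11, 14, 15]
Total comparisons: 4

The merged array is [6, 6, 8, 11, 14, 15], requiring 4 comparisons. The merge step runs in O(n) time where n is the total number of elements.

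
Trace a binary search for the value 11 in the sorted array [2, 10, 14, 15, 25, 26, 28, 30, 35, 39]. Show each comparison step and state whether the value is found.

Binary search for 11 in [2, 10, 14, 15, 25, 26, 28, 30, 35, 39]:

lo=0, hi=9, mid=4, arr[mid]=25 -> 25 > 11, search left half
lo=0, hi=3, mid=1, arr[mid]=10 -> 10 < 11, search right half
lo=2, hi=3, mid=2, arr[mid]=14 -> 14 > 11, search left half
lo=2 > hi=1, target 11 not found

Binary search determines that 11 is not in the array after 3 comparisons. The search space was exhausted without finding the target.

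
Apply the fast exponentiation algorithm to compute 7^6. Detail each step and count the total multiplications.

Computing 7^6 by squaring (build up from 7^1; each line after the first costs one multiplication):

7^1 = 7
7^2 = (7^1)^2 = 7^2 = 49
7^3 = 7 * 7^2 = 7 * 49 = 343
7^6 = (7^3)^2 = 343^2 = 117649

Result: 117649
Multiplications needed: 3 (3 lines after 7^1)

7^6 = 117649. Using exponentiation by squaring, this requires 3 multiplications. The key idea: if the exponent is even, square the half-power; if odd, multiply by the base once.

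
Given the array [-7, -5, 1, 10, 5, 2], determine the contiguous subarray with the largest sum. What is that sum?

Using Kadane's algorithm on [-7, -5, 1, 10, 5, 2]:

Scanning through the array:
Position 1 (value -5): max_ending_here = -5, max_so_far = -5
Position 2 (value 1): max_ending_here = 1, max_so_far = 1
Position 3 (value 10): max_ending_here = 11, max_so_far = 11
Position 4 (value 5): max_ending_here = 16, max_so_far = 16
Position 5 (value 2): max_ending_here = 18, max_so_far = 18

Maximum subarray: [1, 10, 5, 2]
Maximum sum: 18

The maximum subarray is [1, 10, 5, 2] with sum 18. This subarray runs from index 2 to index 5.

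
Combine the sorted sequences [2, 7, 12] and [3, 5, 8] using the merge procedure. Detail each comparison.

Merging process:

Compare 2 vs 3: take 2 from left. Merged: [2]
Compare 7 vs 3: take 3 from right. Merged: [2, 3]
Compare 7 vs 5: take 5 from right. Merged: [2, 3, 5]
Compare 7 vs 8: take 7 from left. Merged: [2, 3, 5, 7]
Compare 12 vs 8: take 8 from right. Merged: [2, 3, 5, 7, 8]
Append remaining from left: [12]. Merged: [2, 3, 5, 7, 8, 12]

Final merged array: [2, 3, 5, 7, 8, 12]
Total comparisons: 5

The merged array is [2, 3, 5, 7, 8, 12], requiring 5 comparisons. The merge step runs in O(n) time where n is the total number of elements.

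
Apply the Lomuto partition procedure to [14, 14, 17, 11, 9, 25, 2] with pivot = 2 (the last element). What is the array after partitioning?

Lomuto partition with pivot = 2:

Initial array: [14, 14, 17, 11, 9, 25, 2]

arr[0]=14 > 2: no swap
arr[1]=14 > 2: no swap
arr[2]=17 > 2: no swap
arr[3]=11 > 2: no swap
arr[4]=9 > 2: no swap
arr[5]=25 > 2: no swap

Place pivot at position 0: [2, 14, 17, 11, 9, 25, 14]
Pivot position: 0

After partitioning with pivot 2, the array becomes [2, 14, 17, 11, 9, 25, 14]. The pivot is placed at index 0. All elements to the left of the pivot are <= 2, and all elements to the right are > 2.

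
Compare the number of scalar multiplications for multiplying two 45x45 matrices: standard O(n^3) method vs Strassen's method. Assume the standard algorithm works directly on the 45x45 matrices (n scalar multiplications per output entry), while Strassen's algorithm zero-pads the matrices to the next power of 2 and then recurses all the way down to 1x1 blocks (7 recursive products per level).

Matrix multiplication for 45x45 matrices:

Strassen's algorithm requires power-of-2 dimensions. Pad 45x45 to 64x64 (next power of 2).

Standard algorithm: 45^3 = 91125 multiplications
Strassen's algorithm: 7^(log2(64)) = 7^6 = 117649 multiplications
Difference: 91125 - 117649 = -26524 (Strassen uses MORE here due to padding overhead — for small or just-over-power-of-2 n, padding can outweigh the per-level savings)

Standard: 91125 multiplications (45^3). Strassen: 117649 multiplications (7^6, after padding to 64x64). Strassen reduces 8 recursive multiplications to 7 at each level.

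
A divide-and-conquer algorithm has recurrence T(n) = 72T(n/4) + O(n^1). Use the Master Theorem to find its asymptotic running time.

Master Theorem for T(n) = 72T(n/4) + O(n^1):

a = 72, b = 4, c = 1
log_b(a) = log_4(72) = 3.0850

Case 1: c = 1 < log_4(72) = 3.0850
T(n) = O(n^(log_4 72))

For T(n) = 72T(n/4) + O(n^1): log_4(72) = 3.0850. This is Case 1 of the Master Theorem (c < log_b(a), work dominated by leaves), giving O(n^(log_4 72)).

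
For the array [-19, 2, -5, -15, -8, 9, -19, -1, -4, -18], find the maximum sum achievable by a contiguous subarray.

Using Kadane's algorithm on [-19, 2, -5, -15, -8, 9, -19, -1, -4, -18]:

Scanning through the array:
Position 1 (value 2): max_ending_here = 2, max_so_far = 2
Position 2 (value -5): max_ending_here = -3, max_so_far = 2
Position 3 (value -15): max_ending_here = -15, max_so_far = 2
Position 4 (value -8): max_ending_here = -8, max_so_far = 2
Position 5 (value 9): max_ending_here = 9, max_so_far = 9
Position 6 (value -19): max_ending_here = -10, max_so_far = 9
Position 7 (value -1): max_ending_here = -1, max_so_far = 9
Position 8 (value -4): max_ending_here = -4, max_so_far = 9
Position 9 (value -18): max_ending_here = -18, max_so_far = 9

Maximum subarray: [9]
Maximum sum: 9

The maximum subarray is [9] with sum 9. This subarray runs from index 5 to index 5.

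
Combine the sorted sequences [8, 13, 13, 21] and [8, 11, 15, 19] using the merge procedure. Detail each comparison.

Merging process:

Compare 8 vs 8: take 8 from left. Merged: [8]
Compare 13 vs 8: take 8 from right. Merged: [8, 8]
Compare 13 vs 11: take 11 from right. Merged: [8, 8, 11]
Compare 13 vs 15: take 13 from left. Merged: [8, 8, 11, 13]
Compare 13 vs 15: take 13 from left. Merged: [8, 8, 11, 13, 13]
Compare 21 vs 15: take 15 from right. Merged: [8, 8, 11, 13, 13, 15]
Compare 21 vs 19: take 19 from right. Merged: [8, 8, 11, 13, 13, 15, 19]
Append remaining from left: [21]. Merged: [8, 8, 11, 13, 13, 15, 19, 21]

Final merged array: [8, 8, 11, 13, 13, 15, 19, 21]
Total comparisons: 7

The merged array is [8, 8, 11, 13, 13, 15, 19, 21], requiring 7 comparisons. The merge step runs in O(n) time where n is the total number of elements.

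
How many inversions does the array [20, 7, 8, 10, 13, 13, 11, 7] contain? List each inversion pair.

Finding inversions in [20, 7, 8, 10, 13, 13, 11, 7]:

(0, 1): arr[0]=20 > arr[1]=7
(0, 2): arr[0]=20 > arr[2]=8
(0, 3): arr[0]=20 > arr[3]=10
(0, 4): arr[0]=20 > arr[4]=13
(0, 5): arr[0]=20 > arr[5]=13
(0, 6): arr[0]=20 > arr[6]=11
(0, 7): arr[0]=20 > arr[7]=7
(2, 7): arr[2]=8 > arr[7]=7
(3, 7): arr[3]=10 > arr[7]=7
(4, 6): arr[4]=13 > arr[6]=11
(4, 7): arr[4]=13 > arr[7]=7
(5, 6): arr[5]=13 > arr[6]=11
(5, 7): arr[5]=13 > arr[7]=7
(6, 7): arr[6]=11 > arr[7]=7

Total inversions: 14

The array has 14 inversion(s): (0,1), (0,2), (0,3), (0,4), (0,5), (0,6), (0,7), (2,7), (3,7), (4,6), (4,7), (5,6), (5,7), (6,7). Each pair (i,j) satisfies i < j and arr[i] > arr[j].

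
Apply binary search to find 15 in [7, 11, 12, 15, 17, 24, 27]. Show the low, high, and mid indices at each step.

Binary search for 15 in [7, 11, 12, 15, 17, 24, 27]:

lo=0, hi=6, mid=3, arr[mid]=15 -> Found target at index 3!

Binary search finds 15 at index 3 after 1 comparisons. The search repeatedly halves the search space by comparing with the middle element.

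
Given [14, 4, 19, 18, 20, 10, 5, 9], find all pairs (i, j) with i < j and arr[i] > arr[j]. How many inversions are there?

Finding inversions in [14, 4, 19, 18, 20, 10, 5, 9]:

(0, 1): arr[0]=14 > arr[1]=4
(0, 5): arr[0]=14 > arr[5]=10
(0, 6): arr[0]=14 > arr[6]=5
(0, 7): arr[0]=14 > arr[7]=9
(2, 3): arr[2]=19 > arr[3]=18
(2, 5): arr[2]=19 > arr[5]=10
(2, 6): arr[2]=19 > arr[6]=5
(2, 7): arr[2]=19 > arr[7]=9
(3, 5): arr[3]=18 > arr[5]=10
(3, 6): arr[3]=18 > arr[6]=5
(3, 7): arr[3]=18 > arr[7]=9
(4, 5): arr[4]=20 > arr[5]=10
(4, 6): arr[4]=20 > arr[6]=5
(4, 7): arr[4]=20 > arr[7]=9
(5, 6): arr[5]=10 > arr[6]=5
(5, 7): arr[5]=10 > arr[7]=9

Total inversions: 16

The array has 16 inversion(s): (0,1), (0,5), (0,6), (0,7), (2,3), (2,5), (2,6), (2,7), (3,5), (3,6), (3,7), (4,5), (4,6), (4,7), (5,6), (5,7). Each pair (i,j) satisfies i < j and arr[i] > arr[j].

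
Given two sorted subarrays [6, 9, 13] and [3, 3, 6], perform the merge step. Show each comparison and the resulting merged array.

Merging process:

Compare 6 vs 3: take 3 from right. Merged: [3]
Compare 6 vs 3: take 3 from right. Merged: [3, 3]
Compare 6 vs 6: take 6 from left. Merged: [3, 3, 6]
Compare 9 vs 6: take 6 from right. Merged: [3, 3, 6, 6]
Append remaining from left: [9, 13]. Merged: [3, 3, 6, 6, 9, 13]

Final merged array: [3, 3, 6, 6, 9, 13]
Total comparisons: 4

The merged array is [3, 3, 6, 6, 9, 13], requiring 4 comparisons. The merge step runs in O(n) time where n is the total number of elements.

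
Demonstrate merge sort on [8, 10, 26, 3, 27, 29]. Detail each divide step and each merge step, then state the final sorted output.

Merge sort trace:

Split: [8, 10, 26, 3, 27, 29] -> [8, 10, 26] and [3, 27, 29]
  Split: [8, 10, 26] -> [8] and [10, 26]
    Split: [10, 26] -> [10] and [26]
    Merge: [10] + [26] -> [10, 26]
  Merge: [8] + [10, 26] -> [8, 10, 26]
  Split: [3, 27, 29] -> [3] and [27, 29]
    Split: [27, 29] -> [27] and [29]
    Merge: [27] + [29] -> [27, 29]
  Merge: [3] + [27, 29] -> [3, 27, 29]
Merge: [8, 10, 26] + [3, 27, 29] -> [3, 8, 10, 26, 27, 29]

Final sorted array: [3, 8, 10, 26, 27, 29]

The merge sort proceeds by recursively splitting the array and merging sorted halves.
After all merges, the sorted array is [3, 8, 10, 26, 27, 29].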